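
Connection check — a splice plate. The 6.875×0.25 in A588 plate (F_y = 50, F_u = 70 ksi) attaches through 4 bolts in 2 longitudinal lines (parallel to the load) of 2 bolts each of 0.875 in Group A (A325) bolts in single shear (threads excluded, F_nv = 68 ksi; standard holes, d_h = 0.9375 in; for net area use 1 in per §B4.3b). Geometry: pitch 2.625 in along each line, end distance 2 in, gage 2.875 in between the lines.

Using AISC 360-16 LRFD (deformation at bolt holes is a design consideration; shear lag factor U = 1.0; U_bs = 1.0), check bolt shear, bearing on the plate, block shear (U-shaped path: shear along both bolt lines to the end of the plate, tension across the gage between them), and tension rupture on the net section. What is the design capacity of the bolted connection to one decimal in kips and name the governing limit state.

Bolt shear: A_b = π(0.875)²/4 = 0.60132 in². φR_n = 0.75 × 68 × 0.60132 × 4 × 1 = 122.7 kips.
Bearing (0.25 in plate, F_u = 70 ksi): end bolts L_c = 2 − 0.9375/2 = 1.53125, R_n = min(1.2×1.53125×0.25×70, 2.4×0.875×0.25×70) = 32.156 kips/bolt; interior L_c = 2.625 − 0.9375 = 1.6875, R_n = 35.438 kips/bolt. φR_n = 0.75 × (2×32.156 + 2×35.438) = 101.4 kips.
Block shear: shear path 2×[2+1×2.625] = 2×4.625 in, A_gv = 2.3125, A_nv = 2×(4.625 − 1.5×1)×0.25 = 1.5625 in²; tension across gage: (2.875 − 1×1)×0.25 = 0.46875 in². R_n = min(0.6×70×1.5625, 0.6×50×2.3125) + 1.0×70×0.46875 = min(65.625, 69.375) + 32.813 = 98.438 kips. φR_n = 0.75 × 98.438 = 73.8 kips.
Tension rupture (net): A_n = (6.875 − 2×1)×0.25 = 1.2188 in² (U = 1.0, A_e = A_n). φR_n = 0.75 × 70 × 1.2188 = 64.0 kips.
Governing: min(122.7, 101.4, 73.8, 64.0) = 64.0 kips → net-section rupture.

64.0 kips (net-section rupture governs)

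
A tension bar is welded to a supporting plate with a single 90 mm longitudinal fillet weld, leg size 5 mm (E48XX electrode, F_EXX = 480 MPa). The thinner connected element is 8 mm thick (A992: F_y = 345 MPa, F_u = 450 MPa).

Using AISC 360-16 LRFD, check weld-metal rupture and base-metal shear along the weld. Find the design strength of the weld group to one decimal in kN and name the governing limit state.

Weld metal: throat = 0.707×5 = 3.535 mm, L = 90 mm. φR_n = 0.75 × 0.6 × 480 × 3.535 × 90 = 68.7 kN.
Base metal shear (8 mm plate): yield φR_n = 1.0×0.6×345×8×90 = 149.0 kN; rupture φR_n = 0.75×0.6×450×8×90 = 145.8 kN; take 145.8 kN (rupture).
Governing: min(68.7, 145.8) = 68.7 kN → weld metal.

68.7 kN (weld metal governs)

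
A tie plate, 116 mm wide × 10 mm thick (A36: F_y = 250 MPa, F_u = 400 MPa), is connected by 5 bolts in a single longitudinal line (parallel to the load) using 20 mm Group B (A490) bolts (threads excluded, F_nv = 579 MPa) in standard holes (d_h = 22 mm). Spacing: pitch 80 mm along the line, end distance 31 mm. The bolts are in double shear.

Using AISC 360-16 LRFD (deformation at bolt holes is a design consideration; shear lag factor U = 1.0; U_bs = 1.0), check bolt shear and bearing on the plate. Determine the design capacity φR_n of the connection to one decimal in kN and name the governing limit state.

Bolt shear: A_b = π(20)²/4 = 314.16 mm². φR_n = 0.75 × 579 × 314.16 × 5 × 2 = 1364.2 kN.
Bearing (10 mm plate, F_u = 400 MPa): end bolts L_c = 31 − 22/2 = 20, R_n = min(1.2×20×10×400, 2.4×20×10×400) = 96 kN/bolt; interior L_c = 80 − 22 = 58, R_n = 192 kN/bolt. φR_n = 0.75 × (1×96 + 4×192) = 648.0 kN.
Governing: min(1364.2, 648.0) = 648.0 kN → bearing.

648.0 kN (bearing governs)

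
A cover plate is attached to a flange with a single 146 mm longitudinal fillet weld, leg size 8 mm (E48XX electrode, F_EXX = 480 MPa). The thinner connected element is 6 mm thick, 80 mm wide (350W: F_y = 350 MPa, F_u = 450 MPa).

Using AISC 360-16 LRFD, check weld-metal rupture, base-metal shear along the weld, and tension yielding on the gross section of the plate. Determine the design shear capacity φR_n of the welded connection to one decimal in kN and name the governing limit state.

Weld metal: throat = 0.707×8 = 5.656 mm, L = 146 mm. φR_n = 0.75 × 0.6 × 480 × 5.656 × 146 = 178.4 kN.
Base metal shear (6 mm plate): yield φR_n = 1.0×0.6×350×6×146 = 184.0 kN; rupture φR_n = 0.75×0.6×450×6×146 = 177.4 kN; take 177.4 kN (rupture).
Tension yield (gross): A_g = 80×6 = 480 mm². φR_n = 0.90 × 350 × 480 = 151.2 kN.
Governing: min(178.4, 177.4, 151.2) = 151.2 kN → gross-section yield.

151.2 kN (gross-section yield governs)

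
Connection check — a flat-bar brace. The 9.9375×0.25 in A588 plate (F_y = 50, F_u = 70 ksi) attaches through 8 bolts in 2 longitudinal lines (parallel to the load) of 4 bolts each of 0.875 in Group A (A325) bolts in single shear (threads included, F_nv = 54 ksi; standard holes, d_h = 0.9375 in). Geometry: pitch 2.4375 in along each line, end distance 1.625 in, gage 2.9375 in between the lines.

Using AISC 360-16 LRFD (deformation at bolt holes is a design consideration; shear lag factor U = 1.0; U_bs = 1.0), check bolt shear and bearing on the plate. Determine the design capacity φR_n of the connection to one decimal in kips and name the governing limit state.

178.2 kips (bearing governs)

Bolt shear: A_b = π(0.875)²/4 = 0.60132 in². φR_n = 0.75 × 54 × 0.60132 × 8 × 1 = 194.8 kips.
Bearing (0.25 in plate, F_u = 70 ksi): end bolts L_c = 1.625 − 0.9375/2 = 1.15625, R_n = min(1.2×1.15625×0.25×70, 2.4×0.875×0.25×70) = 24.281 kips/bolt; interior L_c = 2.4375 − 0.9375 = 1.5, R_n = 31.5 kips/bolt. φR_n = 0.75 × (2×24.281 + 6×31.5) = 178.2 kips.
Governing: min(194.8, 178.2) = 178.2 kips → bearing.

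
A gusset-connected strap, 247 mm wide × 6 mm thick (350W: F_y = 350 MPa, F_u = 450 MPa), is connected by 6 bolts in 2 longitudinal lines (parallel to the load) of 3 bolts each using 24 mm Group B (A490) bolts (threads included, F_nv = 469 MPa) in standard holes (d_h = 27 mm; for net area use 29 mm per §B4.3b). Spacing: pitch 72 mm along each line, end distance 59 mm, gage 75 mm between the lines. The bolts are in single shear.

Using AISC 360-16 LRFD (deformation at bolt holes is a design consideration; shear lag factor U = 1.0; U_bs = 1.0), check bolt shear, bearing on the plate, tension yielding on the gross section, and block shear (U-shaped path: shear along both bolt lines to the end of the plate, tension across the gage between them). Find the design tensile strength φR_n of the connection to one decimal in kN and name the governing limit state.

410.3 kN (block shear governs)

Bolt shear: A_b = π(24)²/4 = 452.39 mm². φR_n = 0.75 × 469 × 452.39 × 6 × 1 = 954.8 kN.
Bearing (6 mm plate, F_u = 450 MPa): end bolts L_c = 59 − 27/2 = 45.5, R_n = min(1.2×45.5×6×450, 2.4×24×6×450) = 147.42 kN/bolt; interior L_c = 72 − 27 = 45, R_n = 145.8 kN/bolt. φR_n = 0.75 × (2×147.42 + 4×145.8) = 658.5 kN.
Tension yield (gross): A_g = 247×6 = 1482 mm². φR_n = 0.90 × 350 × 1482 = 466.8 kN.
Block shear: shear path 2×[59+2×72] = 2×203 mm, A_gv = 2436, A_nv = 2×(203 − 2.5×29)×6 = 1566 mm²; tension across gage: (75 − 1×29)×6 = 276 mm². R_n = min(0.6×450×1566, 0.6×350×2436) + 1.0×450×276 = min(422.82, 511.56) + 124.2 = 547.02 kN. φR_n = 0.75 × 547.02 = 410.3 kN.
Governing: min(954.8, 658.5, 466.8, 410.3) = 410.3 kN → block shear.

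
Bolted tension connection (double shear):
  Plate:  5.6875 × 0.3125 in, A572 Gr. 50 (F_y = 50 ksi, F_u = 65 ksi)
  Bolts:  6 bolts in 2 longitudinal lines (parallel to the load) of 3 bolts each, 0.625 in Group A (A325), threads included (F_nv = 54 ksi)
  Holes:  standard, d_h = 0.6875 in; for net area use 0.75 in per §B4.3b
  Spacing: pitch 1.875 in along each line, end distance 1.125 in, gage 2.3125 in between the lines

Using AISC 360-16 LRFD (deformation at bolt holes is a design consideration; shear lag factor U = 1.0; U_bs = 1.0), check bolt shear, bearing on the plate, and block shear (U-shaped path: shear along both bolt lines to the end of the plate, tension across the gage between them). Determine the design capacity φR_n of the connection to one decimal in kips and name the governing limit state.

78.6 kips (block shear governs)

Bolt shear: A_b = π(0.625)²/4 = 0.3068 in². φR_n = 0.75 × 54 × 0.3068 × 6 × 2 = 149.1 kips.
Bearing (0.3125 in plate, F_u = 65 ksi): end bolts L_c = 1.125 − 0.6875/2 = 0.78125, R_n = min(1.2×0.78125×0.3125×65, 2.4×0.625×0.3125×65) = 19.043 kips/bolt; interior L_c = 1.875 − 0.6875 = 1.1875, R_n = 28.945 kips/bolt. φR_n = 0.75 × (2×19.043 + 4×28.945) = 115.4 kips.
Block shear: shear path 2×[1.125+2×1.875] = 2×4.875 in, A_gv = 3.0469, A_nv = 2×(4.875 − 2.5×0.75)×0.3125 = 1.875 in²; tension across gage: (2.3125 − 1×0.75)×0.3125 = 0.48828 in². R_n = min(0.6×65×1.875, 0.6×50×3.0469) + 1.0×65×0.48828 = min(73.125, 91.407) + 31.738 = 104.86 kips. φR_n = 0.75 × 104.86 = 78.6 kips.
Governing: min(149.1, 115.4, 78.6) = 78.6 kips → block shear.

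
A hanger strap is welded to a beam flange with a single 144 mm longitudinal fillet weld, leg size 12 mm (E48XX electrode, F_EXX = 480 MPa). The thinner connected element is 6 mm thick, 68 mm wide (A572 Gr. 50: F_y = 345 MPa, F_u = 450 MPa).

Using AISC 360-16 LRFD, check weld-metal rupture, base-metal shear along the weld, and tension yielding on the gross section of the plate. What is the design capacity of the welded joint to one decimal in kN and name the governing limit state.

126.7 kN (gross-section yield governs)

Weld metal: throat = 0.707×12 = 8.484 mm, L = 144 mm. φR_n = 0.75 × 0.6 × 480 × 8.484 × 144 = 263.9 kN.
Base metal shear (6 mm plate): yield φR_n = 1.0×0.6×345×6×144 = 178.8 kN; rupture φR_n = 0.75×0.6×450×6×144 = 175.0 kN; take 175.0 kN (rupture).
Tension yield (gross): A_g = 68×6 = 408 mm². φR_n = 0.90 × 345 × 408 = 126.7 kN.
Governing: min(263.9, 175.0, 126.7) = 126.7 kN → gross-section yield.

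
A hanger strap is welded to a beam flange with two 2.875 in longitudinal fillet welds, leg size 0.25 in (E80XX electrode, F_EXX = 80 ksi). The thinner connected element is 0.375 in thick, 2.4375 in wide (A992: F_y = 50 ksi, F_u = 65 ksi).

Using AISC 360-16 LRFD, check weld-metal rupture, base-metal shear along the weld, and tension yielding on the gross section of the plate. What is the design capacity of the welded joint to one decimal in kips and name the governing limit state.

Weld metal: throat = 0.707×0.25 = 0.17675 in, L = 2×2.875 = 5.75 in. φR_n = 0.75 × 0.6 × 80 × 0.17675 × 5.75 = 36.6 kips.
Base metal shear (0.375 in plate): yield φR_n = 1.0×0.6×50×0.375×5.75 = 64.7 kips; rupture φR_n = 0.75×0.6×65×0.375×5.75 = 63.1 kips; take 63.1 kips (rupture).
Tension yield (gross): A_g = 2.4375×0.375 = 0.91406 in². φR_n = 0.90 × 50 × 0.91406 = 41.1 kips.
Governing: min(36.6, 63.1, 41.1) = 36.6 kips → weld metal.

36.6 kips (weld metal governs)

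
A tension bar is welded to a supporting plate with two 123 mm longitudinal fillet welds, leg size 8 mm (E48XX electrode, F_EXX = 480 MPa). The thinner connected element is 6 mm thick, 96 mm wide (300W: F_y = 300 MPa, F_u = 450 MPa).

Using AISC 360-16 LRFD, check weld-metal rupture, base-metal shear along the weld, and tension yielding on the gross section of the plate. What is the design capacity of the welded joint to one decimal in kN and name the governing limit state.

Weld metal: throat = 0.707×8 = 5.656 mm, L = 2×123 = 246 mm. φR_n = 0.75 × 0.6 × 480 × 5.656 × 246 = 300.5 kN.
Base metal shear (6 mm plate): yield φR_n = 1.0×0.6×300×6×246 = 265.7 kN; rupture φR_n = 0.75×0.6×450×6×246 = 298.9 kN; take 265.7 kN (yield).
Tension yield (gross): A_g = 96×6 = 576 mm². φR_n = 0.90 × 300 × 576 = 155.5 kN.
Governing: min(300.5, 265.7, 155.5) = 155.5 kN → gross-section yield.

155.5 kN (gross-section yield governs)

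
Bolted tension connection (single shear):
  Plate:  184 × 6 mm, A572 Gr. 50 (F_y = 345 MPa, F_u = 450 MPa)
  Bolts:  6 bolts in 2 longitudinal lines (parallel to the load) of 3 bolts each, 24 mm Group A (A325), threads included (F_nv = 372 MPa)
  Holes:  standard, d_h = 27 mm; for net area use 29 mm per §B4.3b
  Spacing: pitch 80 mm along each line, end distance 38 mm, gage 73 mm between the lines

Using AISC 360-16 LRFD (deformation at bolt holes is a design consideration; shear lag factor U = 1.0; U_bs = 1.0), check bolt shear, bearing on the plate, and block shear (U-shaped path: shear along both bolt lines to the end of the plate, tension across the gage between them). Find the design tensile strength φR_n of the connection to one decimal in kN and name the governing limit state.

394.1 kN (block shear governs)

Bolt shear: A_b = π(24)²/4 = 452.39 mm². φR_n = 0.75 × 372 × 452.39 × 6 × 1 = 757.3 kN.
Bearing (6 mm plate, F_u = 450 MPa): end bolts L_c = 38 − 27/2 = 24.5, R_n = min(1.2×24.5×6×450, 2.4×24×6×450) = 79.38 kN/bolt; interior L_c = 80 − 27 = 53, R_n = 155.52 kN/bolt. φR_n = 0.75 × (2×79.38 + 4×155.52) = 585.6 kN.
Block shear: shear path 2×[38+2×80] = 2×198 mm, A_gv = 2376, A_nv = 2×(198 − 2.5×29)×6 = 1506 mm²; tension across gage: (73 − 1×29)×6 = 264 mm². R_n = min(0.6×450×1506, 0.6×345×2376) + 1.0×450×264 = min(406.62, 491.83) + 118.8 = 525.42 kN. φR_n = 0.75 × 525.42 = 394.1 kN.
Governing: min(757.3, 585.6, 394.1) = 394.1 kN → block shear.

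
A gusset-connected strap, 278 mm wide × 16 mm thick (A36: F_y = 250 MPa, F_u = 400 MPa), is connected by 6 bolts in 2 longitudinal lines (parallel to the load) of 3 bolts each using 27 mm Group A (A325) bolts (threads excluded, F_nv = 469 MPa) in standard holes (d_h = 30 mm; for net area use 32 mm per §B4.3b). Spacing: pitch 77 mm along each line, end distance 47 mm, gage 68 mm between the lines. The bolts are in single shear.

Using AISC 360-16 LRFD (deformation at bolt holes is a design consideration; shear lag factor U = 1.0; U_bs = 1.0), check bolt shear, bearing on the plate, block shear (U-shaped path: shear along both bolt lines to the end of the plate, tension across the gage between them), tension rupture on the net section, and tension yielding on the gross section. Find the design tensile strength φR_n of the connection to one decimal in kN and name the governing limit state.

Bolt shear: A_b = π(27)²/4 = 572.56 mm². φR_n = 0.75 × 469 × 572.56 × 6 × 1 = 1208.4 kN.
Bearing (16 mm plate, F_u = 400 MPa): end bolts L_c = 47 − 30/2 = 32, R_n = min(1.2×32×16×400, 2.4×27×16×400) = 245.76 kN/bolt; interior L_c = 77 − 30 = 47, R_n = 360.96 kN/bolt. φR_n = 0.75 × (2×245.76 + 4×360.96) = 1451.5 kN.
Block shear: shear path 2×[47+2×77] = 2×201 mm, A_gv = 6432, A_nv = 2×(201 − 2.5×32)×16 = 3872 mm²; tension across gage: (68 − 1×32)×16 = 576 mm². R_n = min(0.6×400×3872, 0.6×250×6432) + 1.0×400×576 = min(929.28, 964.8) + 230.4 = 1159.7 kN. φR_n = 0.75 × 1159.7 = 869.8 kN.
Tension rupture (net): A_n = (278 − 2×32)×16 = 3424 mm² (U = 1.0, A_e = A_n). φR_n = 0.75 × 400 × 3424 = 1027.2 kN.
Tension yield (gross): A_g = 278×16 = 4448 mm². φR_n = 0.90 × 250 × 4448 = 1000.8 kN.
Governing: min(1208.4, 1451.5, 869.8, 1027.2, 1000.8) = 869.8 kN → block shear.

869.8 kN (block shear governs)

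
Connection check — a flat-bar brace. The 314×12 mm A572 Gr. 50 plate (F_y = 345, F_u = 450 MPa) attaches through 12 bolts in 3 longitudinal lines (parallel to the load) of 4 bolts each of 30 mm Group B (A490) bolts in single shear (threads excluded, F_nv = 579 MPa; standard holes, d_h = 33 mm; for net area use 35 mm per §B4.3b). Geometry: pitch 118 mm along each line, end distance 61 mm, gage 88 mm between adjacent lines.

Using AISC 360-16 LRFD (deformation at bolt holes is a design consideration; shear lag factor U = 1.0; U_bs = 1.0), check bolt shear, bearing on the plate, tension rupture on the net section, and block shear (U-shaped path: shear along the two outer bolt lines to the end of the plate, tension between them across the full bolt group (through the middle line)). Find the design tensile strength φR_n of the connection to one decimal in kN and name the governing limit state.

Bolt shear: A_b = π(30)²/4 = 706.86 mm². φR_n = 0.75 × 579 × 706.86 × 12 × 1 = 3683.4 kN.
Bearing (12 mm plate, F_u = 450 MPa): end bolts L_c = 61 − 33/2 = 44.5, R_n = min(1.2×44.5×12×450, 2.4×30×12×450) = 288.36 kN/bolt; interior L_c = 118 − 33 = 85, R_n = 388.8 kN/bolt. φR_n = 0.75 × (3×288.36 + 9×388.8) = 3273.2 kN.
Tension rupture (net): A_n = (314 − 3×35)×12 = 2508 mm² (U = 1.0, A_e = A_n). φR_n = 0.75 × 450 × 2508 = 846.5 kN.
Block shear: shear path 2×[61+3×118] = 2×415 mm, A_gv = 9960, A_nv = 2×(415 − 3.5×35)×12 = 7020 mm²; tension across gage: (176 − 2×35)×12 = 1272 mm². R_n = min(0.6×450×7020, 0.6×345×9960) + 1.0×450×1272 = min(1895.4, 2061.7) + 572.4 = 2467.8 kN. φR_n = 0.75 × 2467.8 = 1850.9 kN.
Governing: min(3683.4, 3273.2, 846.5, 1850.9) = 846.5 kN → net-section rupture.

846.5 kN (net-section rupture governs)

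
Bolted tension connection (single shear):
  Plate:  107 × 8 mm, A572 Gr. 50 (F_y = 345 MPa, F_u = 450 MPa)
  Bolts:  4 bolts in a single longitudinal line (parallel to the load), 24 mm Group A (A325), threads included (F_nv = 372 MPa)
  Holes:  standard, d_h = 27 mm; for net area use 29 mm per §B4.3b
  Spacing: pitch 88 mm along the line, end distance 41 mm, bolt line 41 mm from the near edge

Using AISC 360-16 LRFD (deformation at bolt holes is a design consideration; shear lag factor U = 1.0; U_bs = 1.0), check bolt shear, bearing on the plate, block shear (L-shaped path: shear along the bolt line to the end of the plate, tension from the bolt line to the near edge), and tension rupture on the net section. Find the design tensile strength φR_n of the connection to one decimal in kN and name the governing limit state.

Bolt shear: A_b = π(24)²/4 = 452.39 mm². φR_n = 0.75 × 372 × 452.39 × 4 × 1 = 504.9 kN.
Bearing (8 mm plate, F_u = 450 MPa): end bolts L_c = 41 − 27/2 = 27.5, R_n = min(1.2×27.5×8×450, 2.4×24×8×450) = 118.8 kN/bolt; interior L_c = 88 − 27 = 61, R_n = 207.36 kN/bolt. φR_n = 0.75 × (1×118.8 + 3×207.36) = 555.7 kN.
Block shear: shear path 1×[41+3×88] = 1×305 mm, A_gv = 2440, A_nv = 1×(305 − 3.5×29)×8 = 1628 mm²; tension to near edge: (41 − 0.5×29)×8 = 212 mm². R_n = min(0.6×450×1628, 0.6×345×2440) + 1.0×450×212 = min(439.56, 505.08) + 95.4 = 534.96 kN. φR_n = 0.75 × 534.96 = 401.2 kN.
Tension rupture (net): A_n = (107 − 1×29)×8 = 624 mm² (U = 1.0, A_e = A_n). φR_n = 0.75 × 450 × 624 = 210.6 kN.
Governing: min(504.9, 555.7, 401.2, 210.6) = 210.6 kN → net-section rupture.

210.6 kN (net-section rupture governs)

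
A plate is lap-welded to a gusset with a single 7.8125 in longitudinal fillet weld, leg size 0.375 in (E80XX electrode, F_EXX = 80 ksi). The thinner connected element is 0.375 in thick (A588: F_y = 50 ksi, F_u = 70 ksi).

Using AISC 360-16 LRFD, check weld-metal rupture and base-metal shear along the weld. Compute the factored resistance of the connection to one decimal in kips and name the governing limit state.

Weld metal: throat = 0.707×0.375 = 0.26513 in, L = 7.8125 in. φR_n = 0.75 × 0.6 × 80 × 0.26513 × 7.8125 = 74.6 kips.
Base metal shear (0.375 in plate): yield φR_n = 1.0×0.6×50×0.375×7.8125 = 87.9 kips; rupture φR_n = 0.75×0.6×70×0.375×7.8125 = 92.3 kips; take 87.9 kips (yield).
Governing: min(74.6, 87.9) = 74.6 kips → weld metal.

74.6 kips (weld metal governs)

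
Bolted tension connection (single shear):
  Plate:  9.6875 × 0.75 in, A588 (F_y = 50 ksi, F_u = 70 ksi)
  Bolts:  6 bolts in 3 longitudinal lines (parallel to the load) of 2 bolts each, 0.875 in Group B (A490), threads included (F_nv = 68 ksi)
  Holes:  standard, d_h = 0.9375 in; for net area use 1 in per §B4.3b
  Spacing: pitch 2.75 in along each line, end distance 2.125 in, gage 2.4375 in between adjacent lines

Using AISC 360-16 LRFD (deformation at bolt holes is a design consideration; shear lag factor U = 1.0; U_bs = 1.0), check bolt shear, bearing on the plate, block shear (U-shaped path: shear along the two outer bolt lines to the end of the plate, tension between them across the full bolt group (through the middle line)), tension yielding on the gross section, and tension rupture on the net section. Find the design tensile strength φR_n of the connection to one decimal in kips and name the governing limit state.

Bolt shear: A_b = π(0.875)²/4 = 0.60132 in². φR_n = 0.75 × 68 × 0.60132 × 6 × 1 = 184.0 kips.
Bearing (0.75 in plate, F_u = 70 ksi): end bolts L_c = 2.125 − 0.9375/2 = 1.65625, R_n = min(1.2×1.65625×0.75×70, 2.4×0.875×0.75×70) = 104.34 kips/bolt; interior L_c = 2.75 − 0.9375 = 1.8125, R_n = 110.25 kips/bolt. φR_n = 0.75 × (3×104.34 + 3×110.25) = 482.8 kips.
Block shear: shear path 2×[2.125+1×2.75] = 2×4.875 in, A_gv = 7.3125, A_nv = 2×(4.875 − 1.5×1)×0.75 = 5.0625 in²; tension across gage: (4.875 − 2×1)×0.75 = 2.1563 in². R_n = min(0.6×70×5.0625, 0.6×50×7.3125) + 1.0×70×2.1563 = min(212.63, 219.38) + 150.94 = 363.57 kips. φR_n = 0.75 × 363.57 = 272.7 kips.
Tension yield (gross): A_g = 9.6875×0.75 = 7.2656 in². φR_n = 0.90 × 50 × 7.2656 = 327.0 kips.
Tension rupture (net): A_n = (9.6875 − 3×1)×0.75 = 5.0156 in² (U = 1.0, A_e = A_n). φR_n = 0.75 × 70 × 5.0156 = 263.3 kips.
Governing: min(184.0, 482.8, 272.7, 327.0, 263.3) = 184.0 kips → bolt shear.

184.0 kips (bolt shear governs)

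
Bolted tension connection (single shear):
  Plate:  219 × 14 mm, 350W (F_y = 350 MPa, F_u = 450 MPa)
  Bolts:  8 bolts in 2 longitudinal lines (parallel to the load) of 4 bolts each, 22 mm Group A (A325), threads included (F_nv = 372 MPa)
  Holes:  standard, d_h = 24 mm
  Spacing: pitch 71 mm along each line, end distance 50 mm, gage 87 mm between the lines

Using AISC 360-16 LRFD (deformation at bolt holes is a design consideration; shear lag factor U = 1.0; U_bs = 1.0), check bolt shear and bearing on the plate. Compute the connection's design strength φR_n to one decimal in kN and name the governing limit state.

Bolt shear: A_b = π(22)²/4 = 380.13 mm². φR_n = 0.75 × 372 × 380.13 × 8 × 1 = 848.5 kN.
Bearing (14 mm plate, F_u = 450 MPa): end bolts L_c = 50 − 24/2 = 38, R_n = min(1.2×38×14×450, 2.4×22×14×450) = 287.28 kN/bolt; interior L_c = 71 − 24 = 47, R_n = 332.64 kN/bolt. φR_n = 0.75 × (2×287.28 + 6×332.64) = 1927.8 kN.
Governing: min(848.5, 1927.8) = 848.5 kN → bolt shear.

848.5 kN (bolt shear governs)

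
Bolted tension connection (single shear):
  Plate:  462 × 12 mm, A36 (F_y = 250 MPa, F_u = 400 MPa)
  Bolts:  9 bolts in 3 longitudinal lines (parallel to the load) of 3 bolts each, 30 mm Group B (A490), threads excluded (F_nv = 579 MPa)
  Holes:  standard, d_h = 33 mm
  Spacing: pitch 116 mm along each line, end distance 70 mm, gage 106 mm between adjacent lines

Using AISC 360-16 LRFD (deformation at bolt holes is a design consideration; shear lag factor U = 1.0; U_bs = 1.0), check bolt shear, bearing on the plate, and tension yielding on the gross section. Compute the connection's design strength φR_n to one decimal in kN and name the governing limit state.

1247.4 kN (gross-section yield governs)

Bolt shear: A_b = π(30)²/4 = 706.86 mm². φR_n = 0.75 × 579 × 706.86 × 9 × 1 = 2762.6 kN.
Bearing (12 mm plate, F_u = 400 MPa): end bolts L_c = 70 − 33/2 = 53.5, R_n = min(1.2×53.5×12×400, 2.4×30×12×400) = 308.16 kN/bolt; interior L_c = 116 − 33 = 83, R_n = 345.6 kN/bolt. φR_n = 0.75 × (3×308.16 + 6×345.6) = 2248.6 kN.
Tension yield (gross): A_g = 462×12 = 5544 mm². φR_n = 0.90 × 250 × 5544 = 1247.4 kN.
Governing: min(2762.6, 2248.6, 1247.4) = 1247.4 kN → gross-section yield.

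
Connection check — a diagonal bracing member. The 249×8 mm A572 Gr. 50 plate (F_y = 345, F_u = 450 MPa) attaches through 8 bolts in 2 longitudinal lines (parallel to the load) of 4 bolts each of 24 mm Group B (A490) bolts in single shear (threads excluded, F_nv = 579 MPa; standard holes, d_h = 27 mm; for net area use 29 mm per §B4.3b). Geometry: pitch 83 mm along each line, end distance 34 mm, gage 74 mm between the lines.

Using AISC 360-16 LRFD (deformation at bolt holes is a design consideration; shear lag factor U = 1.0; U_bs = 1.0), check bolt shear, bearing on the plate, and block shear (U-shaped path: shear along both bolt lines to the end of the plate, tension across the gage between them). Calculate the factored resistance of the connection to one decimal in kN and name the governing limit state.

Bolt shear: A_b = π(24)²/4 = 452.39 mm². φR_n = 0.75 × 579 × 452.39 × 8 × 1 = 1571.6 kN.
Bearing (8 mm plate, F_u = 450 MPa): end bolts L_c = 34 − 27/2 = 20.5, R_n = min(1.2×20.5×8×450, 2.4×24×8×450) = 88.56 kN/bolt; interior L_c = 83 − 27 = 56, R_n = 207.36 kN/bolt. φR_n = 0.75 × (2×88.56 + 6×207.36) = 1066.0 kN.
Block shear: shear path 2×[34+3×83] = 2×283 mm, A_gv = 4528, A_nv = 2×(283 − 3.5×29)×8 = 2904 mm²; tension across gage: (74 − 1×29)×8 = 360 mm². R_n = min(0.6×450×2904, 0.6×345×4528) + 1.0×450×360 = min(784.08, 937.3) + 162 = 946.08 kN. φR_n = 0.75 × 946.08 = 709.6 kN.
Governing: min(1571.6, 1066.0, 709.6) = 709.6 kN → block shear.

709.6 kN (block shear governs)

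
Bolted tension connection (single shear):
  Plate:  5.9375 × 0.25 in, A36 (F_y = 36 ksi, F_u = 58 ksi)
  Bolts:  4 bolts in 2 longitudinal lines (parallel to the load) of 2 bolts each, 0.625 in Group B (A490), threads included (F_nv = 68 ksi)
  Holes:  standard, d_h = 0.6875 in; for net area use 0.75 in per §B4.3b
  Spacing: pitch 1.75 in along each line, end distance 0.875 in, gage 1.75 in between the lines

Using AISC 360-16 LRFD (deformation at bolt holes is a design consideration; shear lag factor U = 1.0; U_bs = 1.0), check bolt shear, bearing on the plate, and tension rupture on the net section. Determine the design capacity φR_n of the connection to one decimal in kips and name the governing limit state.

41.6 kips (bearing governs)

Bolt shear: A_b = π(0.625)²/4 = 0.3068 in². φR_n = 0.75 × 68 × 0.3068 × 4 × 1 = 62.6 kips.
Bearing (0.25 in plate, F_u = 58 ksi): end bolts L_c = 0.875 − 0.6875/2 = 0.53125, R_n = min(1.2×0.53125×0.25×58, 2.4×0.625×0.25×58) = 9.2438 kips/bolt; interior L_c = 1.75 − 0.6875 = 1.0625, R_n = 18.488 kips/bolt. φR_n = 0.75 × (2×9.2438 + 2×18.488) = 41.6 kips.
Tension rupture (net): A_n = (5.9375 − 2×0.75)×0.25 = 1.1094 in² (U = 1.0, A_e = A_n). φR_n = 0.75 × 58 × 1.1094 = 48.3 kips.
Governing: min(62.6, 41.6, 48.3) = 41.6 kips → bearing.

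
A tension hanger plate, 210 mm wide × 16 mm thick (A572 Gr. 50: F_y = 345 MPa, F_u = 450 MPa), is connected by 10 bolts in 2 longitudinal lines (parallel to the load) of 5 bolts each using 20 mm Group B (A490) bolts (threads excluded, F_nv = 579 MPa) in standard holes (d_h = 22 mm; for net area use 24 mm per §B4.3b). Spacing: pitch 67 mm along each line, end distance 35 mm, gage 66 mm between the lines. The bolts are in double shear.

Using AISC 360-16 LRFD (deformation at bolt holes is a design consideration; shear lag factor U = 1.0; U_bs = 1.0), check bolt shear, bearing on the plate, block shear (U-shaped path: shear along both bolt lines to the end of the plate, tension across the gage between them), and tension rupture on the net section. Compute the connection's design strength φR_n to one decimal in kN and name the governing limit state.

Bolt shear: A_b = π(20)²/4 = 314.16 mm². φR_n = 0.75 × 579 × 314.16 × 10 × 2 = 2728.5 kN.
Bearing (16 mm plate, F_u = 450 MPa): end bolts L_c = 35 − 22/2 = 24, R_n = min(1.2×24×16×450, 2.4×20×16×450) = 207.36 kN/bolt; interior L_c = 67 − 22 = 45, R_n = 345.6 kN/bolt. φR_n = 0.75 × (2×207.36 + 8×345.6) = 2384.6 kN.
Block shear: shear path 2×[35+4×67] = 2×303 mm, A_gv = 9696, A_nv = 2×(303 − 4.5×24)×16 = 6240 mm²; tension across gage: (66 − 1×24)×16 = 672 mm². R_n = min(0.6×450×6240, 0.6×345×9696) + 1.0×450×672 = min(1684.8, 2007.1) + 302.4 = 1987.2 kN. φR_n = 0.75 × 1987.2 = 1490.4 kN.
Tension rupture (net): A_n = (210 − 2×24)×16 = 2592 mm² (U = 1.0, A_e = A_n). φR_n = 0.75 × 450 × 2592 = 874.8 kN.
Governing: min(2728.5, 2384.6, 1490.4, 874.8) = 874.8 kN → net-section rupture.

874.8 kN (net-section rupture governs)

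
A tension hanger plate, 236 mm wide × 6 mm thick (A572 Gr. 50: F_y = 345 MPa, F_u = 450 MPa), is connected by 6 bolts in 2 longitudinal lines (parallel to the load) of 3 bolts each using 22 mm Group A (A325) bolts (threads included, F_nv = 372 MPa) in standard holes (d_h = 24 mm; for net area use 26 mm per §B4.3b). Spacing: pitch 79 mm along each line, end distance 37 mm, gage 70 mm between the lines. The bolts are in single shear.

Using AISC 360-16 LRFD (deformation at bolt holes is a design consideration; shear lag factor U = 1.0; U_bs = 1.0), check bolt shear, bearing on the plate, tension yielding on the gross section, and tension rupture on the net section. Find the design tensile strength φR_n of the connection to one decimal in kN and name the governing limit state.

Bolt shear: A_b = π(22)²/4 = 380.13 mm². φR_n = 0.75 × 372 × 380.13 × 6 × 1 = 636.3 kN.
Bearing (6 mm plate, F_u = 450 MPa): end bolts L_c = 37 − 24/2 = 25, R_n = min(1.2×25×6×450, 2.4×22×6×450) = 81 kN/bolt; interior L_c = 79 − 24 = 55, R_n = 142.56 kN/bolt. φR_n = 0.75 × (2×81 + 4×142.56) = 549.2 kN.
Tension yield (gross): A_g = 236×6 = 1416 mm². φR_n = 0.90 × 345 × 1416 = 439.7 kN.
Tension rupture (net): A_n = (236 − 2×26)×6 = 1104 mm² (U = 1.0, A_e = A_n). φR_n = 0.75 × 450 × 1104 = 372.6 kN.
Governing: min(636.3, 549.2, 439.7, 372.6) = 372.6 kN → net-section rupture.

372.6 kN (net-section rupture governs)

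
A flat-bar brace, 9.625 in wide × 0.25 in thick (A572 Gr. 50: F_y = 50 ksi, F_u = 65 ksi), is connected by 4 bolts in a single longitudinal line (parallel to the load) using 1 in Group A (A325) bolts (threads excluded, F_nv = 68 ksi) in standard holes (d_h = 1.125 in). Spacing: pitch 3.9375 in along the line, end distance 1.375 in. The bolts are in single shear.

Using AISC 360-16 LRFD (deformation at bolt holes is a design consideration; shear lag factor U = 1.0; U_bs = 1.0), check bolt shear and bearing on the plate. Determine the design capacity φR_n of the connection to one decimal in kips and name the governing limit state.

Bolt shear: A_b = π(1)²/4 = 0.7854 in². φR_n = 0.75 × 68 × 0.7854 × 4 × 1 = 160.2 kips.
Bearing (0.25 in plate, F_u = 65 ksi): end bolts L_c = 1.375 − 1.125/2 = 0.8125, R_n = min(1.2×0.8125×0.25×65, 2.4×1×0.25×65) = 15.844 kips/bolt; interior L_c = 3.9375 − 1.125 = 2.8125, R_n = 39 kips/bolt. φR_n = 0.75 × (1×15.844 + 3×39) = 99.6 kips.
Governing: min(160.2, 99.6) = 99.6 kips → bearing.

99.6 kips (bearing governs)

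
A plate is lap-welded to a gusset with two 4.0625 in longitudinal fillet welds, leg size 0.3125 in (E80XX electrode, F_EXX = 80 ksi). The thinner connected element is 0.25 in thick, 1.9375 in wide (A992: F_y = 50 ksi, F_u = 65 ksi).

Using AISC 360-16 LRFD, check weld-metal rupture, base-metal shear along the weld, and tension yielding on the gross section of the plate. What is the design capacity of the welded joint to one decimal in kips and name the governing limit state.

Weld metal: throat = 0.707×0.3125 = 0.22094 in, L = 2×4.0625 = 8.125 in. φR_n = 0.75 × 0.6 × 80 × 0.22094 × 8.125 = 64.6 kips.
Base metal shear (0.25 in plate): yield φR_n = 1.0×0.6×50×0.25×8.125 = 60.9 kips; rupture φR_n = 0.75×0.6×65×0.25×8.125 = 59.4 kips; take 59.4 kips (rupture).
Tension yield (gross): A_g = 1.9375×0.25 = 0.48438 in². φR_n = 0.90 × 50 × 0.48438 = 21.8 kips.
Governing: min(64.6, 59.4, 21.8) = 21.8 kips → gross-section yield.

21.8 kips (gross-section yield governs)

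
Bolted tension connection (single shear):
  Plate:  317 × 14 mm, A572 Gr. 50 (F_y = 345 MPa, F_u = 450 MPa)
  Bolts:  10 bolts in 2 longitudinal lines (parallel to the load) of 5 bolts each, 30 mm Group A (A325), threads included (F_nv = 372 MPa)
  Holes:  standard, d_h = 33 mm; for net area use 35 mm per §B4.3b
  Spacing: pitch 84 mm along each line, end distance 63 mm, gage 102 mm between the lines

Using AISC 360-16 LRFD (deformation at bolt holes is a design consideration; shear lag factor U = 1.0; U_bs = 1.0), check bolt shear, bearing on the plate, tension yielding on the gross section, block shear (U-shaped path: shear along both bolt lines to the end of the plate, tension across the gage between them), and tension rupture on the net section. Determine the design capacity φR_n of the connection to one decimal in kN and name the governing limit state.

Bolt shear: A_b = π(30)²/4 = 706.86 mm². φR_n = 0.75 × 372 × 706.86 × 10 × 1 = 1972.1 kN.
Bearing (14 mm plate, F_u = 450 MPa): end bolts L_c = 63 − 33/2 = 46.5, R_n = min(1.2×46.5×14×450, 2.4×30×14×450) = 351.54 kN/bolt; interior L_c = 84 − 33 = 51, R_n = 385.56 kN/bolt. φR_n = 0.75 × (2×351.54 + 8×385.56) = 2840.7 kN.
Tension yield (gross): A_g = 317×14 = 4438 mm². φR_n = 0.90 × 345 × 4438 = 1378.0 kN.
Block shear: shear path 2×[63+4×84] = 2×399 mm, A_gv = 11172, A_nv = 2×(399 − 4.5×35)×14 = 6762 mm²; tension across gage: (102 − 1×35)×14 = 938 mm². R_n = min(0.6×450×6762, 0.6×345×11172) + 1.0×450×938 = min(1825.7, 2312.6) + 422.1 = 2247.8 kN. φR_n = 0.75 × 2247.8 = 1685.9 kN.
Tension rupture (net): A_n = (317 − 2×35)×14 = 3458 mm² (U = 1.0, A_e = A_n). φR_n = 0.75 × 450 × 3458 = 1167.1 kN.
Governing: min(1972.1, 2840.7, 1378.0, 1685.9, 1167.1) = 1167.1 kN → net-section rupture.

1167.1 kN (net-section rupture governs)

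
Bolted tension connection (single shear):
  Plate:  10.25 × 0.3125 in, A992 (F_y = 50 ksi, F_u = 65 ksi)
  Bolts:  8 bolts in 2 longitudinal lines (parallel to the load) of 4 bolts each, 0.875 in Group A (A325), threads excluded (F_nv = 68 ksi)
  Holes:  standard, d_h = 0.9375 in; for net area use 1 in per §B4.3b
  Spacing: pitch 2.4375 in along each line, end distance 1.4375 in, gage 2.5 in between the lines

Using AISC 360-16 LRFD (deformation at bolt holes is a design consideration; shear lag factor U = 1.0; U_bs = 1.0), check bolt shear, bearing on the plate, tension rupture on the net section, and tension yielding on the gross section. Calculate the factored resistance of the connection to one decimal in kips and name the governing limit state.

Bolt shear: A_b = π(0.875)²/4 = 0.60132 in². φR_n = 0.75 × 68 × 0.60132 × 8 × 1 = 245.3 kips.
Bearing (0.3125 in plate, F_u = 65 ksi): end bolts L_c = 1.4375 − 0.9375/2 = 0.96875, R_n = min(1.2×0.96875×0.3125×65, 2.4×0.875×0.3125×65) = 23.613 kips/bolt; interior L_c = 2.4375 − 0.9375 = 1.5, R_n = 36.563 kips/bolt. φR_n = 0.75 × (2×23.613 + 6×36.563) = 200.0 kips.
Tension rupture (net): A_n = (10.25 − 2×1)×0.3125 = 2.5781 in² (U = 1.0, A_e = A_n). φR_n = 0.75 × 65 × 2.5781 = 125.7 kips.
Tension yield (gross): A_g = 10.25×0.3125 = 3.2031 in². φR_n = 0.90 × 50 × 3.2031 = 144.1 kips.
Governing: min(245.3, 200.0, 125.7, 144.1) = 125.7 kips → net-section rupture.

125.7 kips (net-section rupture governs)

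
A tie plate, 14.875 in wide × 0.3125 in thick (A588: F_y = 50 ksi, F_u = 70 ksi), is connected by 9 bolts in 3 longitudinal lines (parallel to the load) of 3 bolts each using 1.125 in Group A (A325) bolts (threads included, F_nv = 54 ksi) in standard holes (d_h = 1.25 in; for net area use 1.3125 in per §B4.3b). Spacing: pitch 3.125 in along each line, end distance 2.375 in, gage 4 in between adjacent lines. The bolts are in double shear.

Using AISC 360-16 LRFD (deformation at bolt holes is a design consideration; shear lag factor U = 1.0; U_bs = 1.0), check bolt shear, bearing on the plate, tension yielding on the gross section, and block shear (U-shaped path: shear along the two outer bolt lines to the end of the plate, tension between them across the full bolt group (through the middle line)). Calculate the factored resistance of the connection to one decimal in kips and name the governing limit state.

Bolt shear: A_b = π(1.125)²/4 = 0.99402 in². φR_n = 0.75 × 54 × 0.99402 × 9 × 2 = 724.6 kips.
Bearing (0.3125 in plate, F_u = 70 ksi): end bolts L_c = 2.375 − 1.25/2 = 1.75, R_n = min(1.2×1.75×0.3125×70, 2.4×1.125×0.3125×70) = 45.938 kips/bolt; interior L_c = 3.125 − 1.25 = 1.875, R_n = 49.219 kips/bolt. φR_n = 0.75 × (3×45.938 + 6×49.219) = 324.8 kips.
Tension yield (gross): A_g = 14.875×0.3125 = 4.6484 in². φR_n = 0.90 × 50 × 4.6484 = 209.2 kips.
Block shear: shear path 2×[2.375+2×3.125] = 2×8.625 in, A_gv = 5.3906, A_nv = 2×(8.625 − 2.5×1.3125)×0.3125 = 3.3398 in²; tension across gage: (8 − 2×1.3125)×0.3125 = 1.6797 in². R_n = min(0.6×70×3.3398, 0.6×50×5.3906) + 1.0×70×1.6797 = min(140.27, 161.72) + 117.58 = 257.85 kips. φR_n = 0.75 × 257.85 = 193.4 kips.
Governing: min(724.6, 324.8, 209.2, 193.4) = 193.4 kips → block shear.

193.4 kips (block shear governs)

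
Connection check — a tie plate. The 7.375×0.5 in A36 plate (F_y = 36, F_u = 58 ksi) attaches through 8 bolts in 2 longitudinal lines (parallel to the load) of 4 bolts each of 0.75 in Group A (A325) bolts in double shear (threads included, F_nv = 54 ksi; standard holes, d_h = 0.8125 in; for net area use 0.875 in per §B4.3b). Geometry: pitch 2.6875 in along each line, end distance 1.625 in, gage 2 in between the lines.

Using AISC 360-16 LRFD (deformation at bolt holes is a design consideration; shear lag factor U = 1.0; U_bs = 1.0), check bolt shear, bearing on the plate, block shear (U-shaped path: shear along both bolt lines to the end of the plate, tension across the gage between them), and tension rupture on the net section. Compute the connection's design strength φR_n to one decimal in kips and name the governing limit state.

Bolt shear: A_b = π(0.75)²/4 = 0.44179 in². φR_n = 0.75 × 54 × 0.44179 × 8 × 2 = 286.3 kips.
Bearing (0.5 in plate, F_u = 58 ksi): end bolts L_c = 1.625 − 0.8125/2 = 1.21875, R_n = min(1.2×1.21875×0.5×58, 2.4×0.75×0.5×58) = 42.413 kips/bolt; interior L_c = 2.6875 − 0.8125 = 1.875, R_n = 52.2 kips/bolt. φR_n = 0.75 × (2×42.413 + 6×52.2) = 298.5 kips.
Block shear: shear path 2×[1.625+3×2.6875] = 2×9.6875 in, A_gv = 9.6875, A_nv = 2×(9.6875 − 3.5×0.875)×0.5 = 6.625 in²; tension across gage: (2 − 1×0.875)×0.5 = 0.5625 in². R_n = min(0.6×58×6.625, 0.6×36×9.6875) + 1.0×58×0.5625 = min(230.55, 209.25) + 32.625 = 241.88 kips. φR_n = 0.75 × 241.88 = 181.4 kips.
Tension rupture (net): A_n = (7.375 − 2×0.875)×0.5 = 2.8125 in² (U = 1.0, A_e = A_n). φR_n = 0.75 × 58 × 2.8125 = 122.3 kips.
Governing: min(286.3, 298.5, 181.4, 122.3) = 122.3 kips → net-section rupture.

122.3 kips (net-section rupture governs)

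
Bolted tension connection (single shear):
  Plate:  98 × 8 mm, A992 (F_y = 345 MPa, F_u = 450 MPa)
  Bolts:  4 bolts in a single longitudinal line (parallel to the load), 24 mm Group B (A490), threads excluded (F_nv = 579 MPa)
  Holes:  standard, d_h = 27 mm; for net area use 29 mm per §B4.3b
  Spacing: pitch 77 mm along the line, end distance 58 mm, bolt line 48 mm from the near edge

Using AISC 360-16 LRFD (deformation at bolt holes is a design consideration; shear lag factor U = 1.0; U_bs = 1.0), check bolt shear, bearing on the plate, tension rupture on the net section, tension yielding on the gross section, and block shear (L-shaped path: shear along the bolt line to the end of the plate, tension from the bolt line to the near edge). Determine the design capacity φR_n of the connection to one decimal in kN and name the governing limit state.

186.3 kN (net-section rupture governs)

Bolt shear: A_b = π(24)²/4 = 452.39 mm². φR_n = 0.75 × 579 × 452.39 × 4 × 1 = 785.8 kN.
Bearing (8 mm plate, F_u = 450 MPa): end bolts L_c = 58 − 27/2 = 44.5, R_n = min(1.2×44.5×8×450, 2.4×24×8×450) = 192.24 kN/bolt; interior L_c = 77 − 27 = 50, R_n = 207.36 kN/bolt. φR_n = 0.75 × (1×192.24 + 3×207.36) = 610.7 kN.
Tension rupture (net): A_n = (98 − 1×29)×8 = 552 mm² (U = 1.0, A_e = A_n). φR_n = 0.75 × 450 × 552 = 186.3 kN.
Tension yield (gross): A_g = 98×8 = 784 mm². φR_n = 0.90 × 345 × 784 = 243.4 kN.
Block shear: shear path 1×[58+3×77] = 1×289 mm, A_gv = 2312, A_nv = 1×(289 − 3.5×29)×8 = 1500 mm²; tension to near edge: (48 − 0.5×29)×8 = 268 mm². R_n = min(0.6×450×1500, 0.6×345×2312) + 1.0×450×268 = min(405, 478.58) + 120.6 = 525.6 kN. φR_n = 0.75 × 525.6 = 394.2 kN.
Governing: min(785.8, 610.7, 186.3, 243.4, 394.2) = 186.3 kN → net-section rupture.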